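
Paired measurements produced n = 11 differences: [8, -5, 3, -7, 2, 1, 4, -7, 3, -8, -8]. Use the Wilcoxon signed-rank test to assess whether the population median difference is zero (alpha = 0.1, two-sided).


Step 1: Drop any zero differences (none here) and take |d_i|.
|d| = [8, 5, 3, 7, 2, 1, 4, 7, 3, 8, 8]
Step 2: Midrank |d_i| (ties get averaged ranks).
ranks: |8|->10, |5|->6, |3|->3.5, |7|->7.5, |2|->2, |1|->1, |4|->5, |7|->7.5, |3|->3.5, |8|->10, |8|->10
Step 3: Attach original signs; sum ranks with positive sign and with negative sign.
W+ = 10 + 3.5 + 2 + 1 + 5 + 3.5 = 25
W- = 6 + 7.5 + 7.5 + 10 + 10 = 41
(Check: W+ + W- = 66 should equal n(n+1)/2 = 66.)
Step 4: Test statistic W = min(W+, W-) = 25.
Step 5: Ties in |d|, so use the tie-corrected normal approximation.
        E[W] = n(n+1)/4 = 11*12/4 = 33.
        Tie groups: |d|=3 (t=2), |d|=7 (t=2), |d|=8 (t=3); sum(t^3 - t) = 36.
        Var[W] = n(n+1)(2n+1)/24 - sum(t^3-t)/48 = 3036/24 - 36/48 = 125.75.
        z = (W - E[W]) / sqrt(Var[W]) = (25 - 33) / 11.2138 = -0.7134.
        Two-sided p = 2*Phi(z) = 0.475595.
Step 6: alpha = 0.1. fail to reject H0.

W+ = 25, W- = 41, W = min = 25, p = 0.475595, fail to reject H0.


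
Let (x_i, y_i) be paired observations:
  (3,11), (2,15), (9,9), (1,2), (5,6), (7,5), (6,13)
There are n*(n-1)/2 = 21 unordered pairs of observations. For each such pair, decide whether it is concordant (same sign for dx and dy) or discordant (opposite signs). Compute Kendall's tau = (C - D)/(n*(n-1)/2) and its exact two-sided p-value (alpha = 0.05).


Step 1: Enumerate the 21 unordered pairs (i,j) with i<j and classify each by sign(x_j-x_i) * sign(y_j-y_i).
  (1,2):dx=-1,dy=+4->D; (1,3):dx=+6,dy=-2->D; (1,4):dx=-2,dy=-9->C; (1,5):dx=+2,dy=-5->D
  (1,6):dx=+4,dy=-6->D; (1,7):dx=+3,dy=+2->C; (2,3):dx=+7,dy=-6->D; (2,4):dx=-1,dy=-13->C
  (2,5):dx=+3,dy=-9->D; (2,6):dx=+5,dy=-10->D; (2,7):dx=+4,dy=-2->D; (3,4):dx=-8,dy=-7->C
  (3,5):dx=-4,dy=-3->C; (3,6):dx=-2,dy=-4->C; (3,7):dx=-3,dy=+4->D; (4,5):dx=+4,dy=+4->C
  (4,6):dx=+6,dy=+3->C; (4,7):dx=+5,dy=+11->C; (5,6):dx=+2,dy=-1->D; (5,7):dx=+1,dy=+7->C
  (6,7):dx=-1,dy=+8->D
Step 2: C = 10, D = 11, total pairs = 21.
Step 3: tau = (C - D)/(n(n-1)/2) = (10 - 11)/21 = -0.047619.
Step 4: Exact two-sided p-value (enumerate n! = 5040 permutations of y under H0): p = 1.000000.
Step 5: alpha = 0.05. fail to reject H0.

tau_b = -0.0476 (C=10, D=11), p = 1.000000, fail to reject H0.


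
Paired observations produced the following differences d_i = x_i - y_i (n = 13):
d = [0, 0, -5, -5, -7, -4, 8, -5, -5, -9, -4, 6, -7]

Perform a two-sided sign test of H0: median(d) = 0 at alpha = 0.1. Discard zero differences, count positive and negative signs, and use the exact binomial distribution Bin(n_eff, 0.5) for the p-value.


Step 1: Discard zero differences. Original n = 13; n_eff = number of nonzero differences = 11.
Nonzero differences (with sign): -5, -5, -7, -4, +8, -5, -5, -9, -4, +6, -7
Step 2: Count signs: positive = 2, negative = 9.
Step 3: Under H0: P(positive) = 0.5, so the number of positives S ~ Bin(11, 0.5).
Step 4: Two-sided exact p-value = sum of Bin(11,0.5) probabilities at or below the observed probability = 0.065430.
Step 5: alpha = 0.1. reject H0.

n_eff = 11, pos = 2, neg = 9, p = 0.065430, reject H0.


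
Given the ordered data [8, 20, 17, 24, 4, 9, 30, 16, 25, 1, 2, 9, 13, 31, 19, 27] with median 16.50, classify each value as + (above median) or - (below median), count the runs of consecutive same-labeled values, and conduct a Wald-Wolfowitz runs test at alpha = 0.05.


Step 1: Compute median = 16.50; label A = above, B = below.
Labels in order: BAAABBABABBBBAAA  (n_A = 8, n_B = 8)
Step 2: Count runs R = 8.
Step 3: Under H0 (random ordering), E[R] = 2*n_A*n_B/(n_A+n_B) + 1 = 2*8*8/16 + 1 = 9.0000.
        Var[R] = 2*n_A*n_B*(2*n_A*n_B - n_A - n_B) / ((n_A+n_B)^2 * (n_A+n_B-1)) = 14336/3840 = 3.7333.
        SD[R] = 1.9322.
Step 4: Continuity-corrected z = (R + 0.5 - E[R]) / SD[R] = (8 + 0.5 - 9.0000) / 1.9322 = -0.2588.
Step 5: Two-sided p-value via normal approximation = 2*(1 - Phi(|z|)) = 0.795809.
Step 6: alpha = 0.05. fail to reject H0.

R = 8, z = -0.2588, p = 0.795809, fail to reject H0.


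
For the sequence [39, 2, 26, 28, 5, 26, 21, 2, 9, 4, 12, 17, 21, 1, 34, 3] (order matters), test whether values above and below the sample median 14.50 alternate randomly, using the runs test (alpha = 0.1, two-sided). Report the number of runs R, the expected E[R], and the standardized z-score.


Step 1: Compute median = 14.50; label A = above, B = below.
Labels in order: ABAABAABBBBAABAB  (n_A = 8, n_B = 8)
Step 2: Count runs R = 10.
Step 3: Under H0 (random ordering), E[R] = 2*n_A*n_B/(n_A+n_B) + 1 = 2*8*8/16 + 1 = 9.0000.
        Var[R] = 2*n_A*n_B*(2*n_A*n_B - n_A - n_B) / ((n_A+n_B)^2 * (n_A+n_B-1)) = 14336/3840 = 3.7333.
        SD[R] = 1.9322.
Step 4: Continuity-corrected z = (R - 0.5 - E[R]) / SD[R] = (10 - 0.5 - 9.0000) / 1.9322 = 0.2588.
Step 5: Two-sided p-value via normal approximation = 2*(1 - Phi(|z|)) = 0.795809.
Step 6: alpha = 0.1. fail to reject H0.

R = 10, z = 0.2588, p = 0.795809, fail to reject H0.


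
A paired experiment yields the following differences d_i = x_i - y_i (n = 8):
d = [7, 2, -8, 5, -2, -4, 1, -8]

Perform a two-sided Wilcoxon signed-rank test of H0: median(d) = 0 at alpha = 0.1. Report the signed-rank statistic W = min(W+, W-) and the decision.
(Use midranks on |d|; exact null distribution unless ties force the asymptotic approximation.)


Step 1: Drop any zero differences (none here) and take |d_i|.
|d| = [7, 2, 8, 5, 2, 4, 1, 8]
Step 2: Midrank |d_i| (ties get averaged ranks).
ranks: |7|->6, |2|->2.5, |8|->7.5, |5|->5, |2|->2.5, |4|->4, |1|->1, |8|->7.5
Step 3: Attach original signs; sum ranks with positive sign and with negative sign.
W+ = 6 + 2.5 + 5 + 1 = 14.5
W- = 7.5 + 2.5 + 4 + 7.5 = 21.5
(Check: W+ + W- = 36 should equal n(n+1)/2 = 36.)
Step 4: Test statistic W = min(W+, W-) = 14.5.
Step 5: Ties in |d|, so use the tie-corrected normal approximation.
        E[W] = n(n+1)/4 = 8*9/4 = 18.
        Tie groups: |d|=2 (t=2), |d|=8 (t=2); sum(t^3 - t) = 12.
        Var[W] = n(n+1)(2n+1)/24 - sum(t^3-t)/48 = 1224/24 - 12/48 = 50.75.
        z = (W - E[W]) / sqrt(Var[W]) = (14.5 - 18) / 7.1239 = -0.4913.
        Two-sided p = 2*Phi(z) = 0.623212.
Step 6: alpha = 0.1. fail to reject H0.

W+ = 14.5, W- = 21.5, W = min = 14.5, p = 0.623212, fail to reject H0.


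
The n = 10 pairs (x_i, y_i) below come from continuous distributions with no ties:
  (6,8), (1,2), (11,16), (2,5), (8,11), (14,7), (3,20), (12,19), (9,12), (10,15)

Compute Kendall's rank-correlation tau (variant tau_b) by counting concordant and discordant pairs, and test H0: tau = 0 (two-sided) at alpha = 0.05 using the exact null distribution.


Step 1: Enumerate the 45 unordered pairs (i,j) with i<j and classify each by sign(x_j-x_i) * sign(y_j-y_i).
  (1,2):dx=-5,dy=-6->C; (1,3):dx=+5,dy=+8->C; (1,4):dx=-4,dy=-3->C; (1,5):dx=+2,dy=+3->C
  (1,6):dx=+8,dy=-1->D; (1,7):dx=-3,dy=+12->D; (1,8):dx=+6,dy=+11->C; (1,9):dx=+3,dy=+4->C
  (1,10):dx=+4,dy=+7->C; (2,3):dx=+10,dy=+14->C; (2,4):dx=+1,dy=+3->C; (2,5):dx=+7,dy=+9->C
  (2,6):dx=+13,dy=+5->C; (2,7):dx=+2,dy=+18->C; (2,8):dx=+11,dy=+17->C; (2,9):dx=+8,dy=+10->C
  (2,10):dx=+9,dy=+13->C; (3,4):dx=-9,dy=-11->C; (3,5):dx=-3,dy=-5->C; (3,6):dx=+3,dy=-9->D
  (3,7):dx=-8,dy=+4->D; (3,8):dx=+1,dy=+3->C; (3,9):dx=-2,dy=-4->C; (3,10):dx=-1,dy=-1->C
  (4,5):dx=+6,dy=+6->C; (4,6):dx=+12,dy=+2->C; (4,7):dx=+1,dy=+15->C; (4,8):dx=+10,dy=+14->C
  (4,9):dx=+7,dy=+7->C; (4,10):dx=+8,dy=+10->C; (5,6):dx=+6,dy=-4->D; (5,7):dx=-5,dy=+9->D
  (5,8):dx=+4,dy=+8->C; (5,9):dx=+1,dy=+1->C; (5,10):dx=+2,dy=+4->C; (6,7):dx=-11,dy=+13->D
  (6,8):dx=-2,dy=+12->D; (6,9):dx=-5,dy=+5->D; (6,10):dx=-4,dy=+8->D; (7,8):dx=+9,dy=-1->D
  (7,9):dx=+6,dy=-8->D; (7,10):dx=+7,dy=-5->D; (8,9):dx=-3,dy=-7->C; (8,10):dx=-2,dy=-4->C
  (9,10):dx=+1,dy=+3->C
Step 2: C = 32, D = 13, total pairs = 45.
Step 3: tau = (C - D)/(n(n-1)/2) = (32 - 13)/45 = 0.422222.
Step 4: Exact two-sided p-value (enumerate n! = 3628800 permutations of y under H0): p = 0.108313.
Step 5: alpha = 0.05. fail to reject H0.

tau_b = 0.4222 (C=32, D=13), p = 0.108313, fail to reject H0.


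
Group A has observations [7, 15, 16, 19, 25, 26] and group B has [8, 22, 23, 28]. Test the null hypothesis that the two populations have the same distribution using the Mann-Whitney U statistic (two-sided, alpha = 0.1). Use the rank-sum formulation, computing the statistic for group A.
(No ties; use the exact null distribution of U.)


Step 1: Combine and sort all 10 observations; assign midranks.
sorted (value, group): (7,X), (8,Y), (15,X), (16,X), (19,X), (22,Y), (23,Y), (25,X), (26,X), (28,Y)
ranks: 7->1, 8->2, 15->3, 16->4, 19->5, 22->6, 23->7, 25->8, 26->9, 28->10
Step 2: Rank sum for X: R1 = 1 + 3 + 4 + 5 + 8 + 9 = 30.
Step 3: U_X = R1 - n1(n1+1)/2 = 30 - 6*7/2 = 30 - 21 = 9.
       U_Y = n1*n2 - U_X = 24 - 9 = 15.
Step 4: No ties, so the exact null distribution of U (based on enumerating the C(10,6) = 210 equally likely rank assignments) gives the two-sided p-value.
Step 5: p-value = 0.609524; compare to alpha = 0.1. fail to reject H0.

U_X = 9, p = 0.609524, fail to reject H0 at alpha = 0.1.


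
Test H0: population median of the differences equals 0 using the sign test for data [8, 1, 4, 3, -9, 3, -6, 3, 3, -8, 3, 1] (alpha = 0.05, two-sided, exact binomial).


Step 1: Discard zero differences. Original n = 12; n_eff = number of nonzero differences = 12.
Nonzero differences (with sign): +8, +1, +4, +3, -9, +3, -6, +3, +3, -8, +3, +1
Step 2: Count signs: positive = 9, negative = 3.
Step 3: Under H0: P(positive) = 0.5, so the number of positives S ~ Bin(12, 0.5).
Step 4: Two-sided exact p-value = sum of Bin(12,0.5) probabilities at or below the observed probability = 0.145996.
Step 5: alpha = 0.05. fail to reject H0.

n_eff = 12, pos = 9, neg = 3, p = 0.145996, fail to reject H0.


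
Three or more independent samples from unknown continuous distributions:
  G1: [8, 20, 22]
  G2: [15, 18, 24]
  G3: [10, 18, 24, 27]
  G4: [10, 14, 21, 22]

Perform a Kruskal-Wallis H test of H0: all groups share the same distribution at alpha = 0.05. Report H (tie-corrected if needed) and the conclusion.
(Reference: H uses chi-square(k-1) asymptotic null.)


Step 1: Combine all N = 14 observations and assign midranks.
sorted (value, group, rank): (8,G1,1), (10,G3,2.5), (10,G4,2.5), (14,G4,4), (15,G2,5), (18,G2,6.5), (18,G3,6.5), (20,G1,8), (21,G4,9), (22,G1,10.5), (22,G4,10.5), (24,G2,12.5), (24,G3,12.5), (27,G3,14)
Step 2: Sum ranks within each group.
R_1 = 19.5 (n_1 = 3)
R_2 = 24 (n_2 = 3)
R_3 = 35.5 (n_3 = 4)
R_4 = 26 (n_4 = 4)
Step 3: H = 12/(N(N+1)) * sum(R_i^2/n_i) - 3(N+1)
     = 12/(14*15) * (19.5^2/3 + 24^2/3 + 35.5^2/4 + 26^2/4) - 3*15
     = 0.057143 * 802.812 - 45
     = 0.875000.
Step 4: Ties present; correction factor C = 1 - 24/(14^3 - 14) = 0.991209. Corrected H = 0.875000 / 0.991209 = 0.882761.
Step 5: Under H0, H ~ chi^2(3); p-value = 0.829586.
Step 6: alpha = 0.05. fail to reject H0.

H = 0.8828, df = 3, p = 0.829586, fail to reject H0.


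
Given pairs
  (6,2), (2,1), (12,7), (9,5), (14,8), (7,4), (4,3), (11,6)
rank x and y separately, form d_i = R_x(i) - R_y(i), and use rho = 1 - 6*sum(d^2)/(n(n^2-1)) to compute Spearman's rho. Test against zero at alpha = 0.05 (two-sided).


Step 1: Rank x and y separately (midranks; no ties here).
rank(x): 6->3, 2->1, 12->7, 9->5, 14->8, 7->4, 4->2, 11->6
rank(y): 2->2, 1->1, 7->7, 5->5, 8->8, 4->4, 3->3, 6->6
Step 2: d_i = R_x(i) - R_y(i); compute d_i^2.
  (3-2)^2=1, (1-1)^2=0, (7-7)^2=0, (5-5)^2=0, (8-8)^2=0, (4-4)^2=0, (2-3)^2=1, (6-6)^2=0
sum(d^2) = 2.
Step 3: rho = 1 - 6*2 / (8*(8^2 - 1)) = 1 - 12/504 = 0.976190.
Step 4: Under H0, t = rho * sqrt((n-2)/(1-rho^2)) = 11.0235 ~ t(6).
Step 5: Two-sided p-value from the t-distribution with 6 df = 0.000033.
Step 6: alpha = 0.05. reject H0.

rho = 0.9762, p = 0.000033, reject H0 at alpha = 0.05.


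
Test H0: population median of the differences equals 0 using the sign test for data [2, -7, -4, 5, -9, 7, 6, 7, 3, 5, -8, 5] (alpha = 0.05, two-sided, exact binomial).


Step 1: Discard zero differences. Original n = 12; n_eff = number of nonzero differences = 12.
Nonzero differences (with sign): +2, -7, -4, +5, -9, +7, +6, +7, +3, +5, -8, +5
Step 2: Count signs: positive = 8, negative = 4.
Step 3: Under H0: P(positive) = 0.5, so the number of positives S ~ Bin(12, 0.5).
Step 4: Two-sided exact p-value = sum of Bin(12,0.5) probabilities at or below the observed probability = 0.387695.
Step 5: alpha = 0.05. fail to reject H0.

n_eff = 12, pos = 8, neg = 4, p = 0.387695, fail to reject H0.


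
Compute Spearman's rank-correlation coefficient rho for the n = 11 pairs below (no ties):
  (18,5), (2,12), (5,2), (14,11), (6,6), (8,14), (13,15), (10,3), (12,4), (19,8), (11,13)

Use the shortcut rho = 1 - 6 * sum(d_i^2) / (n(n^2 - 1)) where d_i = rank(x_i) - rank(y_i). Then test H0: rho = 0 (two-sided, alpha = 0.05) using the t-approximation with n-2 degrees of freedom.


Step 1: Rank x and y separately (midranks; no ties here).
rank(x): 18->10, 2->1, 5->2, 14->9, 6->3, 8->4, 13->8, 10->5, 12->7, 19->11, 11->6
rank(y): 5->4, 12->8, 2->1, 11->7, 6->5, 14->10, 15->11, 3->2, 4->3, 8->6, 13->9
Step 2: d_i = R_x(i) - R_y(i); compute d_i^2.
  (10-4)^2=36, (1-8)^2=49, (2-1)^2=1, (9-7)^2=4, (3-5)^2=4, (4-10)^2=36, (8-11)^2=9, (5-2)^2=9, (7-3)^2=16, (11-6)^2=25, (6-9)^2=9
sum(d^2) = 198.
Step 3: rho = 1 - 6*198 / (11*(11^2 - 1)) = 1 - 1188/1320 = 0.100000.
Step 4: Under H0, t = rho * sqrt((n-2)/(1-rho^2)) = 0.3015 ~ t(9).
Step 5: Two-sided p-value from the t-distribution with 9 df = 0.769875.
Step 6: alpha = 0.05. fail to reject H0.

rho = 0.1000, p = 0.769875, fail to reject H0 at alpha = 0.05.


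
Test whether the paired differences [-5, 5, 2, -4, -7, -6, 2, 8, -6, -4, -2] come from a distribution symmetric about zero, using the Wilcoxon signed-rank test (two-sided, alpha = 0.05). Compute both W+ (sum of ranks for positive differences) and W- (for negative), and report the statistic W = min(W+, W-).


Step 1: Drop any zero differences (none here) and take |d_i|.
|d| = [5, 5, 2, 4, 7, 6, 2, 8, 6, 4, 2]
Step 2: Midrank |d_i| (ties get averaged ranks).
ranks: |5|->6.5, |5|->6.5, |2|->2, |4|->4.5, |7|->10, |6|->8.5, |2|->2, |8|->11, |6|->8.5, |4|->4.5, |2|->2
Step 3: Attach original signs; sum ranks with positive sign and with negative sign.
W+ = 6.5 + 2 + 2 + 11 = 21.5
W- = 6.5 + 4.5 + 10 + 8.5 + 8.5 + 4.5 + 2 = 44.5
(Check: W+ + W- = 66 should equal n(n+1)/2 = 66.)
Step 4: Test statistic W = min(W+, W-) = 21.5.
Step 5: Ties in |d|, so use the tie-corrected normal approximation.
        E[W] = n(n+1)/4 = 11*12/4 = 33.
        Tie groups: |d|=2 (t=3), |d|=4 (t=2), |d|=5 (t=2), |d|=6 (t=2); sum(t^3 - t) = 42.
        Var[W] = n(n+1)(2n+1)/24 - sum(t^3-t)/48 = 3036/24 - 42/48 = 125.625.
        z = (W - E[W]) / sqrt(Var[W]) = (21.5 - 33) / 11.2083 = -1.0260.
        Two-sided p = 2*Phi(z) = 0.304878.
Step 6: alpha = 0.05. fail to reject H0.

W+ = 21.5, W- = 44.5, W = min = 21.5, p = 0.304878, fail to reject H0.


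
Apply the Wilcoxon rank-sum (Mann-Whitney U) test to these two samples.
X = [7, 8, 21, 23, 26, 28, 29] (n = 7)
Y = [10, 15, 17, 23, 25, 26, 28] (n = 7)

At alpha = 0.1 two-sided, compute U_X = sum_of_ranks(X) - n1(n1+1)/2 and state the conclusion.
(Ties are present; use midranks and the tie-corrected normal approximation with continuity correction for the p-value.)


Step 1: Combine and sort all 14 observations; assign midranks.
sorted (value, group): (7,X), (8,X), (10,Y), (15,Y), (17,Y), (21,X), (23,X), (23,Y), (25,Y), (26,X), (26,Y), (28,X), (28,Y), (29,X)
ranks: 7->1, 8->2, 10->3, 15->4, 17->5, 21->6, 23->7.5, 23->7.5, 25->9, 26->10.5, 26->10.5, 28->12.5, 28->12.5, 29->14
Step 2: Rank sum for X: R1 = 1 + 2 + 6 + 7.5 + 10.5 + 12.5 + 14 = 53.5.
Step 3: U_X = R1 - n1(n1+1)/2 = 53.5 - 7*8/2 = 53.5 - 28 = 25.5.
       U_Y = n1*n2 - U_X = 49 - 25.5 = 23.5.
Step 4: Ties are present, so use the tie-corrected normal approximation (with continuity correction) for the p-value.
Step 5: p-value = 0.948891; compare to alpha = 0.1. fail to reject H0.

U_X = 25.5, p = 0.948891, fail to reject H0 at alpha = 0.1.


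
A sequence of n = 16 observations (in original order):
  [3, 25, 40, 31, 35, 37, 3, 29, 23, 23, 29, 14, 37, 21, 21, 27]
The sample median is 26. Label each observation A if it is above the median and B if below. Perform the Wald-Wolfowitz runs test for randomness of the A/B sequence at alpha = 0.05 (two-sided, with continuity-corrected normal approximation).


Step 1: Compute median = 26; label A = above, B = below.
Labels in order: BBAAAABABBABABBA  (n_A = 8, n_B = 8)
Step 2: Count runs R = 10.
Step 3: Under H0 (random ordering), E[R] = 2*n_A*n_B/(n_A+n_B) + 1 = 2*8*8/16 + 1 = 9.0000.
        Var[R] = 2*n_A*n_B*(2*n_A*n_B - n_A - n_B) / ((n_A+n_B)^2 * (n_A+n_B-1)) = 14336/3840 = 3.7333.
        SD[R] = 1.9322.
Step 4: Continuity-corrected z = (R - 0.5 - E[R]) / SD[R] = (10 - 0.5 - 9.0000) / 1.9322 = 0.2588.
Step 5: Two-sided p-value via normal approximation = 2*(1 - Phi(|z|)) = 0.795809.
Step 6: alpha = 0.05. fail to reject H0.

R = 10, z = 0.2588, p = 0.795809, fail to reject H0.


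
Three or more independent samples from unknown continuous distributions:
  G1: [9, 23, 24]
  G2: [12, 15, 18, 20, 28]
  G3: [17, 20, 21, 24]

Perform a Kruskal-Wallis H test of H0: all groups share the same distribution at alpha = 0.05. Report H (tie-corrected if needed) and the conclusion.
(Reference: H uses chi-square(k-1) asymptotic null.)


Step 1: Combine all N = 12 observations and assign midranks.
sorted (value, group, rank): (9,G1,1), (12,G2,2), (15,G2,3), (17,G3,4), (18,G2,5), (20,G2,6.5), (20,G3,6.5), (21,G3,8), (23,G1,9), (24,G1,10.5), (24,G3,10.5), (28,G2,12)
Step 2: Sum ranks within each group.
R_1 = 20.5 (n_1 = 3)
R_2 = 28.5 (n_2 = 5)
R_3 = 29 (n_3 = 4)
Step 3: H = 12/(N(N+1)) * sum(R_i^2/n_i) - 3(N+1)
     = 12/(12*13) * (20.5^2/3 + 28.5^2/5 + 29^2/4) - 3*13
     = 0.076923 * 512.783 - 39
     = 0.444872.
Step 4: Ties present; correction factor C = 1 - 12/(12^3 - 12) = 0.993007. Corrected H = 0.444872 / 0.993007 = 0.448005.
Step 5: Under H0, H ~ chi^2(2); p-value = 0.799313.
Step 6: alpha = 0.05. fail to reject H0.

H = 0.4480, df = 2, p = 0.799313, fail to reject H0.


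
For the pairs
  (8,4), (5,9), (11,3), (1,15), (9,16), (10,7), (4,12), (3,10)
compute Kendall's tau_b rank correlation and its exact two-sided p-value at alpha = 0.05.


Step 1: Enumerate the 28 unordered pairs (i,j) with i<j and classify each by sign(x_j-x_i) * sign(y_j-y_i).
  (1,2):dx=-3,dy=+5->D; (1,3):dx=+3,dy=-1->D; (1,4):dx=-7,dy=+11->D; (1,5):dx=+1,dy=+12->C
  (1,6):dx=+2,dy=+3->C; (1,7):dx=-4,dy=+8->D; (1,8):dx=-5,dy=+6->D; (2,3):dx=+6,dy=-6->D
  (2,4):dx=-4,dy=+6->D; (2,5):dx=+4,dy=+7->C; (2,6):dx=+5,dy=-2->D; (2,7):dx=-1,dy=+3->D
  (2,8):dx=-2,dy=+1->D; (3,4):dx=-10,dy=+12->D; (3,5):dx=-2,dy=+13->D; (3,6):dx=-1,dy=+4->D
  (3,7):dx=-7,dy=+9->D; (3,8):dx=-8,dy=+7->D; (4,5):dx=+8,dy=+1->C; (4,6):dx=+9,dy=-8->D
  (4,7):dx=+3,dy=-3->D; (4,8):dx=+2,dy=-5->D; (5,6):dx=+1,dy=-9->D; (5,7):dx=-5,dy=-4->C
  (5,8):dx=-6,dy=-6->C; (6,7):dx=-6,dy=+5->D; (6,8):dx=-7,dy=+3->D; (7,8):dx=-1,dy=-2->C
Step 2: C = 7, D = 21, total pairs = 28.
Step 3: tau = (C - D)/(n(n-1)/2) = (7 - 21)/28 = -0.500000.
Step 4: Exact two-sided p-value (enumerate n! = 40320 permutations of y under H0): p = 0.108681.
Step 5: alpha = 0.05. fail to reject H0.

tau_b = -0.5000 (C=7, D=21), p = 0.108681, fail to reject H0.


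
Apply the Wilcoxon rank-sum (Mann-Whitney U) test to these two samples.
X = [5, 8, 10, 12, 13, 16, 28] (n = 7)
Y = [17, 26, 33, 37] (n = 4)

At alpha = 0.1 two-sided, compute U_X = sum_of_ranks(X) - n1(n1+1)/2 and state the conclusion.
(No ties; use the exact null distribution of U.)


Step 1: Combine and sort all 11 observations; assign midranks.
sorted (value, group): (5,X), (8,X), (10,X), (12,X), (13,X), (16,X), (17,Y), (26,Y), (28,X), (33,Y), (37,Y)
ranks: 5->1, 8->2, 10->3, 12->4, 13->5, 16->6, 17->7, 26->8, 28->9, 33->10, 37->11
Step 2: Rank sum for X: R1 = 1 + 2 + 3 + 4 + 5 + 6 + 9 = 30.
Step 3: U_X = R1 - n1(n1+1)/2 = 30 - 7*8/2 = 30 - 28 = 2.
       U_Y = n1*n2 - U_X = 28 - 2 = 26.
Step 4: No ties, so the exact null distribution of U (based on enumerating the C(11,7) = 330 equally likely rank assignments) gives the two-sided p-value.
Step 5: p-value = 0.024242; compare to alpha = 0.1. reject H0.

U_X = 2, p = 0.024242, reject H0 at alpha = 0.1.


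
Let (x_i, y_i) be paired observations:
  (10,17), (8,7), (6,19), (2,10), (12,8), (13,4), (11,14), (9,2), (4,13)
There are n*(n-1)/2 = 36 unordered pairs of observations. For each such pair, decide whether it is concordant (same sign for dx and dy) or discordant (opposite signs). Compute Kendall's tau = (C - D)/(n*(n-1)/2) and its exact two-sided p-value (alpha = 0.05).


Step 1: Enumerate the 36 unordered pairs (i,j) with i<j and classify each by sign(x_j-x_i) * sign(y_j-y_i).
  (1,2):dx=-2,dy=-10->C; (1,3):dx=-4,dy=+2->D; (1,4):dx=-8,dy=-7->C; (1,5):dx=+2,dy=-9->D
  (1,6):dx=+3,dy=-13->D; (1,7):dx=+1,dy=-3->D; (1,8):dx=-1,dy=-15->C; (1,9):dx=-6,dy=-4->C
  (2,3):dx=-2,dy=+12->D; (2,4):dx=-6,dy=+3->D; (2,5):dx=+4,dy=+1->C; (2,6):dx=+5,dy=-3->D
  (2,7):dx=+3,dy=+7->C; (2,8):dx=+1,dy=-5->D; (2,9):dx=-4,dy=+6->D; (3,4):dx=-4,dy=-9->C
  (3,5):dx=+6,dy=-11->D; (3,6):dx=+7,dy=-15->D; (3,7):dx=+5,dy=-5->D; (3,8):dx=+3,dy=-17->D
  (3,9):dx=-2,dy=-6->C; (4,5):dx=+10,dy=-2->D; (4,6):dx=+11,dy=-6->D; (4,7):dx=+9,dy=+4->C
  (4,8):dx=+7,dy=-8->D; (4,9):dx=+2,dy=+3->C; (5,6):dx=+1,dy=-4->D; (5,7):dx=-1,dy=+6->D
  (5,8):dx=-3,dy=-6->C; (5,9):dx=-8,dy=+5->D; (6,7):dx=-2,dy=+10->D; (6,8):dx=-4,dy=-2->C
  (6,9):dx=-9,dy=+9->D; (7,8):dx=-2,dy=-12->C; (7,9):dx=-7,dy=-1->C; (8,9):dx=-5,dy=+11->D
Step 2: C = 14, D = 22, total pairs = 36.
Step 3: tau = (C - D)/(n(n-1)/2) = (14 - 22)/36 = -0.222222.
Step 4: Exact two-sided p-value (enumerate n! = 362880 permutations of y under H0): p = 0.476709.
Step 5: alpha = 0.05. fail to reject H0.

tau_b = -0.2222 (C=14, D=22), p = 0.476709, fail to reject H0.


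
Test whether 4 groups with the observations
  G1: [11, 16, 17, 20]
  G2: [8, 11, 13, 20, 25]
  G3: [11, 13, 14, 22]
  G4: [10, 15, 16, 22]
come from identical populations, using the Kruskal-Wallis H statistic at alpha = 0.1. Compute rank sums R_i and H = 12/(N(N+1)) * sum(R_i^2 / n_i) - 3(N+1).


Step 1: Combine all N = 17 observations and assign midranks.
sorted (value, group, rank): (8,G2,1), (10,G4,2), (11,G1,4), (11,G2,4), (11,G3,4), (13,G2,6.5), (13,G3,6.5), (14,G3,8), (15,G4,9), (16,G1,10.5), (16,G4,10.5), (17,G1,12), (20,G1,13.5), (20,G2,13.5), (22,G3,15.5), (22,G4,15.5), (25,G2,17)
Step 2: Sum ranks within each group.
R_1 = 40 (n_1 = 4)
R_2 = 42 (n_2 = 5)
R_3 = 34 (n_3 = 4)
R_4 = 37 (n_4 = 4)
Step 3: H = 12/(N(N+1)) * sum(R_i^2/n_i) - 3(N+1)
     = 12/(17*18) * (40^2/4 + 42^2/5 + 34^2/4 + 37^2/4) - 3*18
     = 0.039216 * 1384.05 - 54
     = 0.276471.
Step 4: Ties present; correction factor C = 1 - 48/(17^3 - 17) = 0.990196. Corrected H = 0.276471 / 0.990196 = 0.279208.
Step 5: Under H0, H ~ chi^2(3); p-value = 0.963890.
Step 6: alpha = 0.1. fail to reject H0.

H = 0.2792, df = 3, p = 0.963890, fail to reject H0.


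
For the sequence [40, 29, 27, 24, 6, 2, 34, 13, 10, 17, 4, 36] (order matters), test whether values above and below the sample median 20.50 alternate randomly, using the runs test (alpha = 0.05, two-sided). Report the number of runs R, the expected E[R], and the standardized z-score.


Step 1: Compute median = 20.50; label A = above, B = below.
Labels in order: AAAABBABBBBA  (n_A = 6, n_B = 6)
Step 2: Count runs R = 5.
Step 3: Under H0 (random ordering), E[R] = 2*n_A*n_B/(n_A+n_B) + 1 = 2*6*6/12 + 1 = 7.0000.
        Var[R] = 2*n_A*n_B*(2*n_A*n_B - n_A - n_B) / ((n_A+n_B)^2 * (n_A+n_B-1)) = 4320/1584 = 2.7273.
        SD[R] = 1.6514.
Step 4: Continuity-corrected z = (R + 0.5 - E[R]) / SD[R] = (5 + 0.5 - 7.0000) / 1.6514 = -0.9083.
Step 5: Two-sided p-value via normal approximation = 2*(1 - Phi(|z|)) = 0.363722.
Step 6: alpha = 0.05. fail to reject H0.

R = 5, z = -0.9083, p = 0.363722, fail to reject H0.


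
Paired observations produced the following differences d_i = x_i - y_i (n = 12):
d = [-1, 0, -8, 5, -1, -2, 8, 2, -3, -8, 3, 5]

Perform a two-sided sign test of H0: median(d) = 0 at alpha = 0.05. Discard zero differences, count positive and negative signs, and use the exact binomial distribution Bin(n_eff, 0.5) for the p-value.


Step 1: Discard zero differences. Original n = 12; n_eff = number of nonzero differences = 11.
Nonzero differences (with sign): -1, -8, +5, -1, -2, +8, +2, -3, -8, +3, +5
Step 2: Count signs: positive = 5, negative = 6.
Step 3: Under H0: P(positive) = 0.5, so the number of positives S ~ Bin(11, 0.5).
Step 4: Two-sided exact p-value = sum of Bin(11,0.5) probabilities at or below the observed probability = 1.000000.
Step 5: alpha = 0.05. fail to reject H0.

n_eff = 11, pos = 5, neg = 6, p = 1.000000, fail to reject H0.


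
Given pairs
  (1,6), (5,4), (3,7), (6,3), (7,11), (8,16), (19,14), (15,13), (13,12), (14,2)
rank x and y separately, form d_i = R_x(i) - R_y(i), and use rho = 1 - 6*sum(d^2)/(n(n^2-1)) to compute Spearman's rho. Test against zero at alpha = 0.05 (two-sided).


Step 1: Rank x and y separately (midranks; no ties here).
rank(x): 1->1, 5->3, 3->2, 6->4, 7->5, 8->6, 19->10, 15->9, 13->7, 14->8
rank(y): 6->4, 4->3, 7->5, 3->2, 11->6, 16->10, 14->9, 13->8, 12->7, 2->1
Step 2: d_i = R_x(i) - R_y(i); compute d_i^2.
  (1-4)^2=9, (3-3)^2=0, (2-5)^2=9, (4-2)^2=4, (5-6)^2=1, (6-10)^2=16, (10-9)^2=1, (9-8)^2=1, (7-7)^2=0, (8-1)^2=49
sum(d^2) = 90.
Step 3: rho = 1 - 6*90 / (10*(10^2 - 1)) = 1 - 540/990 = 0.454545.
Step 4: Under H0, t = rho * sqrt((n-2)/(1-rho^2)) = 1.4434 ~ t(8).
Step 5: Two-sided p-value from the t-distribution with 8 df = 0.186905.
Step 6: alpha = 0.05. fail to reject H0.

rho = 0.4545, p = 0.186905, fail to reject H0 at alpha = 0.05.


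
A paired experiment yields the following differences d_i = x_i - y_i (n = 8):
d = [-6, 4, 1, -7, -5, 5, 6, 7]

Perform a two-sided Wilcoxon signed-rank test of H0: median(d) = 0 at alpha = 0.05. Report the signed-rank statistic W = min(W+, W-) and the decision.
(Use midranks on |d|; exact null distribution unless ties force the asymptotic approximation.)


Step 1: Drop any zero differences (none here) and take |d_i|.
|d| = [6, 4, 1, 7, 5, 5, 6, 7]
Step 2: Midrank |d_i| (ties get averaged ranks).
ranks: |6|->5.5, |4|->2, |1|->1, |7|->7.5, |5|->3.5, |5|->3.5, |6|->5.5, |7|->7.5
Step 3: Attach original signs; sum ranks with positive sign and with negative sign.
W+ = 2 + 1 + 3.5 + 5.5 + 7.5 = 19.5
W- = 5.5 + 7.5 + 3.5 = 16.5
(Check: W+ + W- = 36 should equal n(n+1)/2 = 36.)
Step 4: Test statistic W = min(W+, W-) = 16.5.
Step 5: Ties in |d|, so use the tie-corrected normal approximation.
        E[W] = n(n+1)/4 = 8*9/4 = 18.
        Tie groups: |d|=5 (t=2), |d|=6 (t=2), |d|=7 (t=2); sum(t^3 - t) = 18.
        Var[W] = n(n+1)(2n+1)/24 - sum(t^3-t)/48 = 1224/24 - 18/48 = 50.625.
        z = (W - E[W]) / sqrt(Var[W]) = (16.5 - 18) / 7.1151 = -0.2108.
        Two-sided p = 2*Phi(z) = 0.833029.
Step 6: alpha = 0.05. fail to reject H0.

W+ = 19.5, W- = 16.5, W = min = 16.5, p = 0.833029, fail to reject H0.


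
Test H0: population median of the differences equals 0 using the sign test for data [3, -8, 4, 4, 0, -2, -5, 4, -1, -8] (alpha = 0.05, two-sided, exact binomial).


Step 1: Discard zero differences. Original n = 10; n_eff = number of nonzero differences = 9.
Nonzero differences (with sign): +3, -8, +4, +4, -2, -5, +4, -1, -8
Step 2: Count signs: positive = 4, negative = 5.
Step 3: Under H0: P(positive) = 0.5, so the number of positives S ~ Bin(9, 0.5).
Step 4: Two-sided exact p-value = sum of Bin(9,0.5) probabilities at or below the observed probability = 1.000000.
Step 5: alpha = 0.05. fail to reject H0.

n_eff = 9, pos = 4, neg = 5, p = 1.000000, fail to reject H0.


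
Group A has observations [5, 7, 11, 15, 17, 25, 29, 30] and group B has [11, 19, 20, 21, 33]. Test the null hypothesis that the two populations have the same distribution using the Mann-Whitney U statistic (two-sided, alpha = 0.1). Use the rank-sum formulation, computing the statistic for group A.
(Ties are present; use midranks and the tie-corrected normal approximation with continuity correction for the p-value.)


Step 1: Combine and sort all 13 observations; assign midranks.
sorted (value, group): (5,X), (7,X), (11,X), (11,Y), (15,X), (17,X), (19,Y), (20,Y), (21,Y), (25,X), (29,X), (30,X), (33,Y)
ranks: 5->1, 7->2, 11->3.5, 11->3.5, 15->5, 17->6, 19->7, 20->8, 21->9, 25->10, 29->11, 30->12, 33->13
Step 2: Rank sum for X: R1 = 1 + 2 + 3.5 + 5 + 6 + 10 + 11 + 12 = 50.5.
Step 3: U_X = R1 - n1(n1+1)/2 = 50.5 - 8*9/2 = 50.5 - 36 = 14.5.
       U_Y = n1*n2 - U_X = 40 - 14.5 = 25.5.
Step 4: Ties are present, so use the tie-corrected normal approximation (with continuity correction) for the p-value.
Step 5: p-value = 0.463600; compare to alpha = 0.1. fail to reject H0.

U_X = 14.5, p = 0.463600, fail to reject H0 at alpha = 0.1.


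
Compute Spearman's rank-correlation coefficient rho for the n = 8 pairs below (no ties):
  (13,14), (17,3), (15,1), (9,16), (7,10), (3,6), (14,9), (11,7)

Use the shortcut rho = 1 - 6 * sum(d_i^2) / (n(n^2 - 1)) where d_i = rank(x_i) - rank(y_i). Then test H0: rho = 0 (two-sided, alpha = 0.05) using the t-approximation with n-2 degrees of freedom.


Step 1: Rank x and y separately (midranks; no ties here).
rank(x): 13->5, 17->8, 15->7, 9->3, 7->2, 3->1, 14->6, 11->4
rank(y): 14->7, 3->2, 1->1, 16->8, 10->6, 6->3, 9->5, 7->4
Step 2: d_i = R_x(i) - R_y(i); compute d_i^2.
  (5-7)^2=4, (8-2)^2=36, (7-1)^2=36, (3-8)^2=25, (2-6)^2=16, (1-3)^2=4, (6-5)^2=1, (4-4)^2=0
sum(d^2) = 122.
Step 3: rho = 1 - 6*122 / (8*(8^2 - 1)) = 1 - 732/504 = -0.452381.
Step 4: Under H0, t = rho * sqrt((n-2)/(1-rho^2)) = -1.2425 ~ t(6).
Step 5: Two-sided p-value from the t-distribution with 6 df = 0.260405.
Step 6: alpha = 0.05. fail to reject H0.

rho = -0.4524, p = 0.260405, fail to reject H0 at alpha = 0.05.


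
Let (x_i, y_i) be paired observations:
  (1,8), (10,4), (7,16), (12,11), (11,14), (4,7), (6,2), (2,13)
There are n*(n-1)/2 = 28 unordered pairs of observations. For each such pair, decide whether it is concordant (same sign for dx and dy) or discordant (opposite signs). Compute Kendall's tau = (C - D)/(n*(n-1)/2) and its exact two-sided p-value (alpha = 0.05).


Step 1: Enumerate the 28 unordered pairs (i,j) with i<j and classify each by sign(x_j-x_i) * sign(y_j-y_i).
  (1,2):dx=+9,dy=-4->D; (1,3):dx=+6,dy=+8->C; (1,4):dx=+11,dy=+3->C; (1,5):dx=+10,dy=+6->C
  (1,6):dx=+3,dy=-1->D; (1,7):dx=+5,dy=-6->D; (1,8):dx=+1,dy=+5->C; (2,3):dx=-3,dy=+12->D
  (2,4):dx=+2,dy=+7->C; (2,5):dx=+1,dy=+10->C; (2,6):dx=-6,dy=+3->D; (2,7):dx=-4,dy=-2->C
  (2,8):dx=-8,dy=+9->D; (3,4):dx=+5,dy=-5->D; (3,5):dx=+4,dy=-2->D; (3,6):dx=-3,dy=-9->C
  (3,7):dx=-1,dy=-14->C; (3,8):dx=-5,dy=-3->C; (4,5):dx=-1,dy=+3->D; (4,6):dx=-8,dy=-4->C
  (4,7):dx=-6,dy=-9->C; (4,8):dx=-10,dy=+2->D; (5,6):dx=-7,dy=-7->C; (5,7):dx=-5,dy=-12->C
  (5,8):dx=-9,dy=-1->C; (6,7):dx=+2,dy=-5->D; (6,8):dx=-2,dy=+6->D; (7,8):dx=-4,dy=+11->D
Step 2: C = 15, D = 13, total pairs = 28.
Step 3: tau = (C - D)/(n(n-1)/2) = (15 - 13)/28 = 0.071429.
Step 4: Exact two-sided p-value (enumerate n! = 40320 permutations of y under H0): p = 0.904861.
Step 5: alpha = 0.05. fail to reject H0.

tau_b = 0.0714 (C=15, D=13), p = 0.904861, fail to reject H0.


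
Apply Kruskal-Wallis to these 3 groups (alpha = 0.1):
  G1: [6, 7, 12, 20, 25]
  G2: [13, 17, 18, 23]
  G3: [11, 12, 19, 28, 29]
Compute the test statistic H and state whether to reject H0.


Step 1: Combine all N = 14 observations and assign midranks.
sorted (value, group, rank): (6,G1,1), (7,G1,2), (11,G3,3), (12,G1,4.5), (12,G3,4.5), (13,G2,6), (17,G2,7), (18,G2,8), (19,G3,9), (20,G1,10), (23,G2,11), (25,G1,12), (28,G3,13), (29,G3,14)
Step 2: Sum ranks within each group.
R_1 = 29.5 (n_1 = 5)
R_2 = 32 (n_2 = 4)
R_3 = 43.5 (n_3 = 5)
Step 3: H = 12/(N(N+1)) * sum(R_i^2/n_i) - 3(N+1)
     = 12/(14*15) * (29.5^2/5 + 32^2/4 + 43.5^2/5) - 3*15
     = 0.057143 * 808.5 - 45
     = 1.200000.
Step 4: Ties present; correction factor C = 1 - 6/(14^3 - 14) = 0.997802. Corrected H = 1.200000 / 0.997802 = 1.202643.
Step 5: Under H0, H ~ chi^2(2); p-value = 0.548087.
Step 6: alpha = 0.1. fail to reject H0.

H = 1.2026, df = 2, p = 0.548087, fail to reject H0.


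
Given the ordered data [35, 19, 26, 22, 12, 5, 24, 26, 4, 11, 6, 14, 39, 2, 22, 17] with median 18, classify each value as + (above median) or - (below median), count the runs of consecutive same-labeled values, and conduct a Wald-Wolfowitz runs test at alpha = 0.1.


Step 1: Compute median = 18; label A = above, B = below.
Labels in order: AAAABBAABBBBABAB  (n_A = 8, n_B = 8)
Step 2: Count runs R = 8.
Step 3: Under H0 (random ordering), E[R] = 2*n_A*n_B/(n_A+n_B) + 1 = 2*8*8/16 + 1 = 9.0000.
        Var[R] = 2*n_A*n_B*(2*n_A*n_B - n_A - n_B) / ((n_A+n_B)^2 * (n_A+n_B-1)) = 14336/3840 = 3.7333.
        SD[R] = 1.9322.
Step 4: Continuity-corrected z = (R + 0.5 - E[R]) / SD[R] = (8 + 0.5 - 9.0000) / 1.9322 = -0.2588.
Step 5: Two-sided p-value via normal approximation = 2*(1 - Phi(|z|)) = 0.795809.
Step 6: alpha = 0.1. fail to reject H0.

R = 8, z = -0.2588, p = 0.795809, fail to reject H0.


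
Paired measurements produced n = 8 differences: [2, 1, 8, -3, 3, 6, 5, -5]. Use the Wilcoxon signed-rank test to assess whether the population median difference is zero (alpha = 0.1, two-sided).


Step 1: Drop any zero differences (none here) and take |d_i|.
|d| = [2, 1, 8, 3, 3, 6, 5, 5]
Step 2: Midrank |d_i| (ties get averaged ranks).
ranks: |2|->2, |1|->1, |8|->8, |3|->3.5, |3|->3.5, |6|->7, |5|->5.5, |5|->5.5
Step 3: Attach original signs; sum ranks with positive sign and with negative sign.
W+ = 2 + 1 + 8 + 3.5 + 7 + 5.5 = 27
W- = 3.5 + 5.5 = 9
(Check: W+ + W- = 36 should equal n(n+1)/2 = 36.)
Step 4: Test statistic W = min(W+, W-) = 9.
Step 5: Ties in |d|, so use the tie-corrected normal approximation.
        E[W] = n(n+1)/4 = 8*9/4 = 18.
        Tie groups: |d|=3 (t=2), |d|=5 (t=2); sum(t^3 - t) = 12.
        Var[W] = n(n+1)(2n+1)/24 - sum(t^3-t)/48 = 1224/24 - 12/48 = 50.75.
        z = (W - E[W]) / sqrt(Var[W]) = (9 - 18) / 7.1239 = -1.2634.
        Two-sided p = 2*Phi(z) = 0.206463.
Step 6: alpha = 0.1. fail to reject H0.

W+ = 27, W- = 9, W = min = 9, p = 0.206463, fail to reject H0.


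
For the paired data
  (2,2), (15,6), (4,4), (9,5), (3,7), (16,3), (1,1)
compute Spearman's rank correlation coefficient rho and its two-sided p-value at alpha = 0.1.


Step 1: Rank x and y separately (midranks; no ties here).
rank(x): 2->2, 15->6, 4->4, 9->5, 3->3, 16->7, 1->1
rank(y): 2->2, 6->6, 4->4, 5->5, 7->7, 3->3, 1->1
Step 2: d_i = R_x(i) - R_y(i); compute d_i^2.
  (2-2)^2=0, (6-6)^2=0, (4-4)^2=0, (5-5)^2=0, (3-7)^2=16, (7-3)^2=16, (1-1)^2=0
sum(d^2) = 32.
Step 3: rho = 1 - 6*32 / (7*(7^2 - 1)) = 1 - 192/336 = 0.428571.
Step 4: Under H0, t = rho * sqrt((n-2)/(1-rho^2)) = 1.0607 ~ t(5).
Step 5: Two-sided p-value from the t-distribution with 5 df = 0.337368.
Step 6: alpha = 0.1. fail to reject H0.

rho = 0.4286, p = 0.337368, fail to reject H0 at alpha = 0.1.


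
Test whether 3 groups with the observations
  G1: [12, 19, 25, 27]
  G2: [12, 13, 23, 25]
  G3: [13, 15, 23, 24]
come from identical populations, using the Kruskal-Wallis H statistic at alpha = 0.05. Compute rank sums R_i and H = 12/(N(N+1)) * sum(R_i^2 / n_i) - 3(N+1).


Step 1: Combine all N = 12 observations and assign midranks.
sorted (value, group, rank): (12,G1,1.5), (12,G2,1.5), (13,G2,3.5), (13,G3,3.5), (15,G3,5), (19,G1,6), (23,G2,7.5), (23,G3,7.5), (24,G3,9), (25,G1,10.5), (25,G2,10.5), (27,G1,12)
Step 2: Sum ranks within each group.
R_1 = 30 (n_1 = 4)
R_2 = 23 (n_2 = 4)
R_3 = 25 (n_3 = 4)
Step 3: H = 12/(N(N+1)) * sum(R_i^2/n_i) - 3(N+1)
     = 12/(12*13) * (30^2/4 + 23^2/4 + 25^2/4) - 3*13
     = 0.076923 * 513.5 - 39
     = 0.500000.
Step 4: Ties present; correction factor C = 1 - 24/(12^3 - 12) = 0.986014. Corrected H = 0.500000 / 0.986014 = 0.507092.
Step 5: Under H0, H ~ chi^2(2); p-value = 0.776044.
Step 6: alpha = 0.05. fail to reject H0.

H = 0.5071, df = 2, p = 0.776044, fail to reject H0.


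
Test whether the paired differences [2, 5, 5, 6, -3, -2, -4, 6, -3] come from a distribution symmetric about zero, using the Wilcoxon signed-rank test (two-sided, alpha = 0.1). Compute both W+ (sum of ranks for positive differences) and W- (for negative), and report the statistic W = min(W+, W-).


Step 1: Drop any zero differences (none here) and take |d_i|.
|d| = [2, 5, 5, 6, 3, 2, 4, 6, 3]
Step 2: Midrank |d_i| (ties get averaged ranks).
ranks: |2|->1.5, |5|->6.5, |5|->6.5, |6|->8.5, |3|->3.5, |2|->1.5, |4|->5, |6|->8.5, |3|->3.5
Step 3: Attach original signs; sum ranks with positive sign and with negative sign.
W+ = 1.5 + 6.5 + 6.5 + 8.5 + 8.5 = 31.5
W- = 3.5 + 1.5 + 5 + 3.5 = 13.5
(Check: W+ + W- = 45 should equal n(n+1)/2 = 45.)
Step 4: Test statistic W = min(W+, W-) = 13.5.
Step 5: Ties in |d|, so use the tie-corrected normal approximation.
        E[W] = n(n+1)/4 = 9*10/4 = 22.5.
        Tie groups: |d|=2 (t=2), |d|=3 (t=2), |d|=5 (t=2), |d|=6 (t=2); sum(t^3 - t) = 24.
        Var[W] = n(n+1)(2n+1)/24 - sum(t^3-t)/48 = 1710/24 - 24/48 = 70.75.
        z = (W - E[W]) / sqrt(Var[W]) = (13.5 - 22.5) / 8.4113 = -1.0700.
        Two-sided p = 2*Phi(z) = 0.284624.
Step 6: alpha = 0.1. fail to reject H0.

W+ = 31.5, W- = 13.5, W = min = 13.5, p = 0.284624, fail to reject H0.


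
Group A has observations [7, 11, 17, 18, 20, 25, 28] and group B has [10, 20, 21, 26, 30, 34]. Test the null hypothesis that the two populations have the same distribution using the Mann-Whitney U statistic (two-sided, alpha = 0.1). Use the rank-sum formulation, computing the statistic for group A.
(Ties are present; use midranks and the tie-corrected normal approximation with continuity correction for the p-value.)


Step 1: Combine and sort all 13 observations; assign midranks.
sorted (value, group): (7,X), (10,Y), (11,X), (17,X), (18,X), (20,X), (20,Y), (21,Y), (25,X), (26,Y), (28,X), (30,Y), (34,Y)
ranks: 7->1, 10->2, 11->3, 17->4, 18->5, 20->6.5, 20->6.5, 21->8, 25->9, 26->10, 28->11, 30->12, 34->13
Step 2: Rank sum for X: R1 = 1 + 3 + 4 + 5 + 6.5 + 9 + 11 = 39.5.
Step 3: U_X = R1 - n1(n1+1)/2 = 39.5 - 7*8/2 = 39.5 - 28 = 11.5.
       U_Y = n1*n2 - U_X = 42 - 11.5 = 30.5.
Step 4: Ties are present, so use the tie-corrected normal approximation (with continuity correction) for the p-value.
Step 5: p-value = 0.197926; compare to alpha = 0.1. fail to reject H0.

U_X = 11.5, p = 0.197926, fail to reject H0 at alpha = 0.1.


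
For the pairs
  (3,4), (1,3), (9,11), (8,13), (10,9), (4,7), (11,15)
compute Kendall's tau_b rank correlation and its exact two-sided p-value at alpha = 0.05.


Step 1: Enumerate the 21 unordered pairs (i,j) with i<j and classify each by sign(x_j-x_i) * sign(y_j-y_i).
  (1,2):dx=-2,dy=-1->C; (1,3):dx=+6,dy=+7->C; (1,4):dx=+5,dy=+9->C; (1,5):dx=+7,dy=+5->C
  (1,6):dx=+1,dy=+3->C; (1,7):dx=+8,dy=+11->C; (2,3):dx=+8,dy=+8->C; (2,4):dx=+7,dy=+10->C
  (2,5):dx=+9,dy=+6->C; (2,6):dx=+3,dy=+4->C; (2,7):dx=+10,dy=+12->C; (3,4):dx=-1,dy=+2->D
  (3,5):dx=+1,dy=-2->D; (3,6):dx=-5,dy=-4->C; (3,7):dx=+2,dy=+4->C; (4,5):dx=+2,dy=-4->D
  (4,6):dx=-4,dy=-6->C; (4,7):dx=+3,dy=+2->C; (5,6):dx=-6,dy=-2->C; (5,7):dx=+1,dy=+6->C
  (6,7):dx=+7,dy=+8->C
Step 2: C = 18, D = 3, total pairs = 21.
Step 3: tau = (C - D)/(n(n-1)/2) = (18 - 3)/21 = 0.714286.
Step 4: Exact two-sided p-value (enumerate n! = 5040 permutations of y under H0): p = 0.030159.
Step 5: alpha = 0.05. reject H0.

tau_b = 0.7143 (C=18, D=3), p = 0.030159, reject H0.


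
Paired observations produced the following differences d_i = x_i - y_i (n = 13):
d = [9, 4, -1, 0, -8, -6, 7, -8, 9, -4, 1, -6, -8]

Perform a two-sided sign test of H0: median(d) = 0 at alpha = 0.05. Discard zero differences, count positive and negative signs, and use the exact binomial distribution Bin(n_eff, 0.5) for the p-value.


Step 1: Discard zero differences. Original n = 13; n_eff = number of nonzero differences = 12.
Nonzero differences (with sign): +9, +4, -1, -8, -6, +7, -8, +9, -4, +1, -6, -8
Step 2: Count signs: positive = 5, negative = 7.
Step 3: Under H0: P(positive) = 0.5, so the number of positives S ~ Bin(12, 0.5).
Step 4: Two-sided exact p-value = sum of Bin(12,0.5) probabilities at or below the observed probability = 0.774414.
Step 5: alpha = 0.05. fail to reject H0.

n_eff = 12, pos = 5, neg = 7, p = 0.774414, fail to reject H0.
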